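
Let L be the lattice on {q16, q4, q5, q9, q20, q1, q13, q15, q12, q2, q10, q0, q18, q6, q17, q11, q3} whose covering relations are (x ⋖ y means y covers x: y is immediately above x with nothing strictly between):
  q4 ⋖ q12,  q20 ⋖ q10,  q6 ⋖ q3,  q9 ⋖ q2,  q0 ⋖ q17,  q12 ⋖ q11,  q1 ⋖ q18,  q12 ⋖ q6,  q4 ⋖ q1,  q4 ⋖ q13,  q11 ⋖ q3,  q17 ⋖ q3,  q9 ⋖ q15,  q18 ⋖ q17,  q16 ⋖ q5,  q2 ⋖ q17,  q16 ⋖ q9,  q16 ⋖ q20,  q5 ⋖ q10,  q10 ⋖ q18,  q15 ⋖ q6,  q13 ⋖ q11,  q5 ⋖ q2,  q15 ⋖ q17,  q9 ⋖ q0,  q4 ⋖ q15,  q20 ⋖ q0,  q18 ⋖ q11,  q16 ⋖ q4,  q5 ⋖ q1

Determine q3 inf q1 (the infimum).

q1

Common lower bounds of {q3, q1}: q1, q16, q4, q5.
The greatest among these is q1.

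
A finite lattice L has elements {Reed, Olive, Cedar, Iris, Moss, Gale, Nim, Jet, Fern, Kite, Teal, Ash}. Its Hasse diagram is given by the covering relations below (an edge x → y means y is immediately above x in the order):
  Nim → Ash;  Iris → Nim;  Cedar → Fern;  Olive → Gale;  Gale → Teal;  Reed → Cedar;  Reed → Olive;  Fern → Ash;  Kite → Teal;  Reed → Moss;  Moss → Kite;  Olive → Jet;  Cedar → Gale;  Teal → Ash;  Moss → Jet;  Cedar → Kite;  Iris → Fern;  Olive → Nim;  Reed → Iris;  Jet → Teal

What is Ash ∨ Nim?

Common upper bounds of {Ash, Nim}: Ash.
The least among these is Ash.

Ash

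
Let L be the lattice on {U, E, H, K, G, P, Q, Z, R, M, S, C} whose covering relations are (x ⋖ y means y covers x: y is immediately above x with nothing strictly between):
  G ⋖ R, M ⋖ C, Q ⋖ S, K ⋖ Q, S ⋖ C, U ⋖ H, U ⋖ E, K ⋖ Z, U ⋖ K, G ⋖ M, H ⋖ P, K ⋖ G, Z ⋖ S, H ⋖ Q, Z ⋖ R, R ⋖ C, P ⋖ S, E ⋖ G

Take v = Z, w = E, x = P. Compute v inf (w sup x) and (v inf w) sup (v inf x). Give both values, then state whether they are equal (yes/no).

Z; U; no

w sup x = C, so v inf (w sup x) = Z inf C = Z.
v inf w = U and v inf x = U, so (v inf w) sup (v inf x) = U sup U = U.
Equal: no.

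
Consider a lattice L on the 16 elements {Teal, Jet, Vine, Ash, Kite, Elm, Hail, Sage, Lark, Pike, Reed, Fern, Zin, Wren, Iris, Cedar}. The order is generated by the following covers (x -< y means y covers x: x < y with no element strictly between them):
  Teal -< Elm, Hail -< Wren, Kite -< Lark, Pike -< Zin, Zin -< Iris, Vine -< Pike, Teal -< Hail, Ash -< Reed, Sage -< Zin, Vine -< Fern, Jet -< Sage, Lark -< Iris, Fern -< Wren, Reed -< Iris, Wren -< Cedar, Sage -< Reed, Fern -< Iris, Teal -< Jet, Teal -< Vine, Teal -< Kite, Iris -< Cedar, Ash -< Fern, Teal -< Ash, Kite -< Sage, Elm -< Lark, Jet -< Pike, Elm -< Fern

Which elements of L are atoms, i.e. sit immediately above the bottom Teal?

Ash, Elm, Hail, Jet, Kite, Vine

The atoms are exactly the elements that cover Teal: Ash, Elm, Hail, Jet, Kite, Vine.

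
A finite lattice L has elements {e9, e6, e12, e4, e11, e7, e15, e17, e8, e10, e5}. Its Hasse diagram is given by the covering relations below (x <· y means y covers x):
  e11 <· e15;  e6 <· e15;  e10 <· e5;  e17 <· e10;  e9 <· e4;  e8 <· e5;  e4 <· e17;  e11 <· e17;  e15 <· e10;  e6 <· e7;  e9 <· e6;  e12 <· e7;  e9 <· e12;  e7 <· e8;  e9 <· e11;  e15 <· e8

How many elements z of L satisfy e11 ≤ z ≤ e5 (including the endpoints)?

The interval [e11, e5] = {e10, e11, e15, e17, e5, e8}, which has 6 elements.

6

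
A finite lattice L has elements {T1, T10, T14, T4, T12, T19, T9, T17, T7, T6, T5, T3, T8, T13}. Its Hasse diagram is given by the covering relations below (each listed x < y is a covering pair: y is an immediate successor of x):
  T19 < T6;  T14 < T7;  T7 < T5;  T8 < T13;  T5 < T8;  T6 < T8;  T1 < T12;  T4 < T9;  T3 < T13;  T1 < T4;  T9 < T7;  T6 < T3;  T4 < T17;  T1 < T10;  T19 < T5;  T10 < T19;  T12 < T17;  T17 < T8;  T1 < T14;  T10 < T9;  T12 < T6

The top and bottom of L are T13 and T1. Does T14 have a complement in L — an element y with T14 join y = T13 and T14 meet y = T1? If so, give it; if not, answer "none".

Need y with T14 ∨ y = T13 and T14 ∧ y = T1.
Checking each element gives: T3.

T3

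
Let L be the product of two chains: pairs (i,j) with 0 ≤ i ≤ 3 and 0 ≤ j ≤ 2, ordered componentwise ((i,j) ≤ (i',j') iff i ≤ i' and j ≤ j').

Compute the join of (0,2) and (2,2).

In a product of chains, the join is componentwise max, giving (2,2).

(2,2)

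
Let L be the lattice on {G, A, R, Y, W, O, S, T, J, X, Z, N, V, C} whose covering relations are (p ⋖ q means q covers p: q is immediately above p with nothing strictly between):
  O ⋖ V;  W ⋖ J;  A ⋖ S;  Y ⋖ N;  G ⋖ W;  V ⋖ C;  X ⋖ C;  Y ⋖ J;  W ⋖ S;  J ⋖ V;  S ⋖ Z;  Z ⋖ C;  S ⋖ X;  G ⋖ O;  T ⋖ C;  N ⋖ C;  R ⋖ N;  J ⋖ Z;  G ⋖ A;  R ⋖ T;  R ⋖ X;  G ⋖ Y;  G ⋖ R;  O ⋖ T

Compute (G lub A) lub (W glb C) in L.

G ∨ A = A
W ∧ C = W
A ∨ W = S

S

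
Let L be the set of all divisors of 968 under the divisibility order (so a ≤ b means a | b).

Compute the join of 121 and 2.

In the divisibility order, the join is the least common multiple: lcm(121, 2) = 242.

242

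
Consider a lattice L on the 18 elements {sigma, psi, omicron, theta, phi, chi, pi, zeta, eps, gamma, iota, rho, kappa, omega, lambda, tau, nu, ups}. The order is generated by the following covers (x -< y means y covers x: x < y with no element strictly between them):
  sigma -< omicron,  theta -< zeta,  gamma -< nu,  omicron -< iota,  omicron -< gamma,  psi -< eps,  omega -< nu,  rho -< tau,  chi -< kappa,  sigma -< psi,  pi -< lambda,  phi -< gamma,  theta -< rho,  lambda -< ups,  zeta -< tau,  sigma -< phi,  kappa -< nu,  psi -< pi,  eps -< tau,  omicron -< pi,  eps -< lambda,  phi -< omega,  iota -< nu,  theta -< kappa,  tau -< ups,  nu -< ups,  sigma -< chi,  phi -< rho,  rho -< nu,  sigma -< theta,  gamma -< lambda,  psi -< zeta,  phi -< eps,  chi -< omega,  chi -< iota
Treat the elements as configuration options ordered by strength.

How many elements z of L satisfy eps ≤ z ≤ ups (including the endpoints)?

The interval [eps, ups] = {eps, lambda, tau, ups}, which has 4 elements.

4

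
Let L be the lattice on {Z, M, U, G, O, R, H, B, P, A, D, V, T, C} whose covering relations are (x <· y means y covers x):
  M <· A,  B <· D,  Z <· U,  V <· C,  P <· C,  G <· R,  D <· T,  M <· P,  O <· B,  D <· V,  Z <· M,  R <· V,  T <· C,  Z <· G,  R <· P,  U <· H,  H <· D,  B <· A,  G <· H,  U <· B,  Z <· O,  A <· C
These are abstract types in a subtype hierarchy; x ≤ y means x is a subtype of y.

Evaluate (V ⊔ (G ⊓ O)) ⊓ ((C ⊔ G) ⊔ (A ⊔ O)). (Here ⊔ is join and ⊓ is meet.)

V

G ∧ O = Z
V ∨ Z = V
C ∨ G = C
A ∨ O = A
C ∨ A = C
V ∧ C = V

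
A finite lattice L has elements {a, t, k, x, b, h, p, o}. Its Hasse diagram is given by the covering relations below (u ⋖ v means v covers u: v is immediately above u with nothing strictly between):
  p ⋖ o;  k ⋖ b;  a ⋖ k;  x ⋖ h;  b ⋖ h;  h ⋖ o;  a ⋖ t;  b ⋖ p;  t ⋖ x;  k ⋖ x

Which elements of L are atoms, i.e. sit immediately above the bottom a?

The atoms are exactly the elements that cover a: k, t.

k, t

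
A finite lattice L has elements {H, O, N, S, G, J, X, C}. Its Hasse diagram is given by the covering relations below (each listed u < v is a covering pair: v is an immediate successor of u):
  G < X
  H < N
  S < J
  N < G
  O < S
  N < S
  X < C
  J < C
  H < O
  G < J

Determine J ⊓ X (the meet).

Common lower bounds of {J, X}: G, H, N.
The greatest among these is G.

G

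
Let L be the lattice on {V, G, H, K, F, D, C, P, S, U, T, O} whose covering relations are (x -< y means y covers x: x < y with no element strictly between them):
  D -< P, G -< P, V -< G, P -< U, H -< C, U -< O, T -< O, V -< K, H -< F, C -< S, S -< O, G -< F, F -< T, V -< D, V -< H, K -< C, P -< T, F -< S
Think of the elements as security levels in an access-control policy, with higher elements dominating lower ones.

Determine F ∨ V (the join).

Common upper bounds of {F, V}: F, O, S, T.
The least among these is F.

F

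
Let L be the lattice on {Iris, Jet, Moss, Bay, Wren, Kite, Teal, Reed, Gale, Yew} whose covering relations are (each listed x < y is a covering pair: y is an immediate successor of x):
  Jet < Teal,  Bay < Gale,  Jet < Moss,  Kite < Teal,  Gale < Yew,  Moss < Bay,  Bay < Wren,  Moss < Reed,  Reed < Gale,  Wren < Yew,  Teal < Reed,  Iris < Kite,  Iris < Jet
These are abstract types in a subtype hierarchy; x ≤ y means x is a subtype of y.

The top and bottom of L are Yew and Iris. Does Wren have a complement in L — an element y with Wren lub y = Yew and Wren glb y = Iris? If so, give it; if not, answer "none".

Need y with Wren ∨ y = Yew and Wren ∧ y = Iris.
Checking each element gives: Kite.

Kite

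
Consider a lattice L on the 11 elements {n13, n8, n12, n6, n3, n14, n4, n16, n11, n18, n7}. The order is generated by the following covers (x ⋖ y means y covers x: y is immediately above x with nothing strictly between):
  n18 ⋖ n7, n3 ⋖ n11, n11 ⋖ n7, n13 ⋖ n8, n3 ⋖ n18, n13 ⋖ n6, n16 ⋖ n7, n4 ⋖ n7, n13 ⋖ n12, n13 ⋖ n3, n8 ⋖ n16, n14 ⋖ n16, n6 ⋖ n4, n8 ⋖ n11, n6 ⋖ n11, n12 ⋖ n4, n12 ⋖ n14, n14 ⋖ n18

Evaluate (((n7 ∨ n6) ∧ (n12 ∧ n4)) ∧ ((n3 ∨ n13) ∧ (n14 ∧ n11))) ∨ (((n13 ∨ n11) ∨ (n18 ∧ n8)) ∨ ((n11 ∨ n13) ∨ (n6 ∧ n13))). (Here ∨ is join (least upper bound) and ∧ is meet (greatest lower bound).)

n7 ∨ n6 = n7
n12 ∧ n4 = n12
n7 ∧ n12 = n12
n3 ∨ n13 = n3
n14 ∧ n11 = n13
n3 ∧ n13 = n13
n12 ∧ n13 = n13
n13 ∨ n11 = n11
n18 ∧ n8 = n13
n11 ∨ n13 = n11
n11 ∨ n13 = n11
n6 ∧ n13 = n13
n11 ∨ n13 = n11
n11 ∨ n11 = n11
n13 ∨ n11 = n11

n11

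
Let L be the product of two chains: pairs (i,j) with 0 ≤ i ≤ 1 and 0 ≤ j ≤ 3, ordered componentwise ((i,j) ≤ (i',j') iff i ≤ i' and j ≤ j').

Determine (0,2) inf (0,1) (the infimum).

(0,1)

Common lower bounds of {(0,2), (0,1)}: (0,0), (0,1).
The greatest among these is (0,1).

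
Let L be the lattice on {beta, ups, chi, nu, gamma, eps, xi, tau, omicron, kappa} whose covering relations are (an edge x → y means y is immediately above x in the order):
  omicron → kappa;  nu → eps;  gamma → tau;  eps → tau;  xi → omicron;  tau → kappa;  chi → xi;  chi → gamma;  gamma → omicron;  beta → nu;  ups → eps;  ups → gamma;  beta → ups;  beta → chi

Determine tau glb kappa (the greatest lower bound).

tau

Common lower bounds of {tau, kappa}: beta, chi, eps, gamma, nu, tau, ups.
The greatest among these is tau.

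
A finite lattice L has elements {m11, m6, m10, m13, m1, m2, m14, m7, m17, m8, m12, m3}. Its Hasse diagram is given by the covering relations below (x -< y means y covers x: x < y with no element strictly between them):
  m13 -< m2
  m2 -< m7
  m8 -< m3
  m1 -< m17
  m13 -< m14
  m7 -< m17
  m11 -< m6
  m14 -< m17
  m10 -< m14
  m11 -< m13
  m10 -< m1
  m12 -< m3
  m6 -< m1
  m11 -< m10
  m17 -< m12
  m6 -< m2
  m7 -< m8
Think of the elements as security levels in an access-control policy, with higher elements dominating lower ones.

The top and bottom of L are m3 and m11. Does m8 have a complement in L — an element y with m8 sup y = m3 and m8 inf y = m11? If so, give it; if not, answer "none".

Need y with m8 ∨ y = m3 and m8 ∧ y = m11.
Checking each element gives: m10.

m10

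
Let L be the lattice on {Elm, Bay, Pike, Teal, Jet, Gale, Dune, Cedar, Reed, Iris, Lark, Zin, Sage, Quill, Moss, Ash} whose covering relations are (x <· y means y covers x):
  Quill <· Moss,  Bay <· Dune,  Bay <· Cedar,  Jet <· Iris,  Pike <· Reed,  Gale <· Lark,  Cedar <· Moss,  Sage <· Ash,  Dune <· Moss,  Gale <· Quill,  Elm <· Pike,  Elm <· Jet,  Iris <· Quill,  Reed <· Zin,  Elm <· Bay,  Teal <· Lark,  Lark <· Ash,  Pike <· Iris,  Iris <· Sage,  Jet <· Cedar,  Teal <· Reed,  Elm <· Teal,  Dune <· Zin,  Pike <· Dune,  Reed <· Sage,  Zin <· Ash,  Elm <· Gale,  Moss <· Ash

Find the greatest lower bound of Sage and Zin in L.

Reed

Common lower bounds of {Sage, Zin}: Elm, Pike, Reed, Teal.
The greatest among these is Reed.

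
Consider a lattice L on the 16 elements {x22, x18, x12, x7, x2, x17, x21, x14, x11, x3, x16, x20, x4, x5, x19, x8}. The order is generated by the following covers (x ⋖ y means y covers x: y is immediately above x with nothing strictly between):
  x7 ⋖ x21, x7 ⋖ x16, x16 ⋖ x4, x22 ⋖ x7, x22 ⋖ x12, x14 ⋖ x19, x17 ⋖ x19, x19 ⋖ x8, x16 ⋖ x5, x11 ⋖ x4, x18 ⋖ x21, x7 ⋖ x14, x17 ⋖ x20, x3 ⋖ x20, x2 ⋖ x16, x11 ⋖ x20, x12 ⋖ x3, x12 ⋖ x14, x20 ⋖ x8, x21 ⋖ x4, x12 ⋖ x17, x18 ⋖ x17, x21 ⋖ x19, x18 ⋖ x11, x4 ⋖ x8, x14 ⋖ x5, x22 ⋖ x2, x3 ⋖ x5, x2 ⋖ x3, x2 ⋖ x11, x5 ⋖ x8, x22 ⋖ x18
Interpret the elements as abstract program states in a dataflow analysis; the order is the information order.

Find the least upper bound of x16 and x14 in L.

x5

Common upper bounds of {x16, x14}: x5, x8.
The least among these is x5.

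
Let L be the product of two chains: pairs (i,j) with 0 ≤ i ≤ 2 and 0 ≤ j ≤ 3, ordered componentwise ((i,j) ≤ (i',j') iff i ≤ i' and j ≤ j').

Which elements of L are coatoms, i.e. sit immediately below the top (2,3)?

(1,3), (2,2)

The coatoms are exactly the elements covered by (2,3): (1,3), (2,2).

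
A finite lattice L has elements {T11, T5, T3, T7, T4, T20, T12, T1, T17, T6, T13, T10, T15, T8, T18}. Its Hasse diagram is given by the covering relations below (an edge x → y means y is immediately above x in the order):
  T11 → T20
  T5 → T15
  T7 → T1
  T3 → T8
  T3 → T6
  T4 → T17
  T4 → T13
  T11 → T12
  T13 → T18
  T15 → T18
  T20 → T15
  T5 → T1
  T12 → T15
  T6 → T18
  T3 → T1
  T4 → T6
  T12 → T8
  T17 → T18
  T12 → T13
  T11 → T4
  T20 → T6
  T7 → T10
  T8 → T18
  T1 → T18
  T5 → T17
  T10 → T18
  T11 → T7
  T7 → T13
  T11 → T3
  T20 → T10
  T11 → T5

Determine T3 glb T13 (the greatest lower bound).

Common lower bounds of {T3, T13}: T11.
The greatest among these is T11.

T11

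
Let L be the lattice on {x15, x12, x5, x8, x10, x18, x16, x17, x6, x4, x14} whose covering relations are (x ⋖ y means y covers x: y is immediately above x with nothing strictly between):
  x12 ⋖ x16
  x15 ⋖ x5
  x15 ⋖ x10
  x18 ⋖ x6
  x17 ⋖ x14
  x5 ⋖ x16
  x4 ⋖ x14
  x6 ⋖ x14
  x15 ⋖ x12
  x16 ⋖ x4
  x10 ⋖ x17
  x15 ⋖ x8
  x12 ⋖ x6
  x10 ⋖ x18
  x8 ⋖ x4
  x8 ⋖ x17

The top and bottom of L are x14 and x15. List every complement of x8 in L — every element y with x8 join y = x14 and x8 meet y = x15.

Need y with x8 ∨ y = x14 and x8 ∧ y = x15.
Checking each element gives: x18, x6.

x18, x6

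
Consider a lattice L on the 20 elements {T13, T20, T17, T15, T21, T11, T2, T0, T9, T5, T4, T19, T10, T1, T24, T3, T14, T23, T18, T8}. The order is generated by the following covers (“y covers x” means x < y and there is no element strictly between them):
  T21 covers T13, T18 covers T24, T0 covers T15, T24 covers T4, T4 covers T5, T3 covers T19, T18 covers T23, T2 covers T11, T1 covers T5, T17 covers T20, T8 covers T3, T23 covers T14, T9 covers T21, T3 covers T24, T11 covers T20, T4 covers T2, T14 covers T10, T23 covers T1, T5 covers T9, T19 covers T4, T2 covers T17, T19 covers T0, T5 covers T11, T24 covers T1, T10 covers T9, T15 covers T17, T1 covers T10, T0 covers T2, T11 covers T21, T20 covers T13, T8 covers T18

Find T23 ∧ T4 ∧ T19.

T5

Common lower bounds of {T23, T4, T19}: T11, T13, T20, T21, T5, T9.
The greatest among these is T5.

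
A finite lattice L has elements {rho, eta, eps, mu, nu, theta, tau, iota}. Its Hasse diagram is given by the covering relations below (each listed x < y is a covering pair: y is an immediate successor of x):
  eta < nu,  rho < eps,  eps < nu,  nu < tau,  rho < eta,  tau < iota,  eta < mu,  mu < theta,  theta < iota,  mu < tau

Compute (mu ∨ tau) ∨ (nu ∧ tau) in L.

mu ∨ tau = tau
nu ∧ tau = nu
tau ∨ nu = tau

tau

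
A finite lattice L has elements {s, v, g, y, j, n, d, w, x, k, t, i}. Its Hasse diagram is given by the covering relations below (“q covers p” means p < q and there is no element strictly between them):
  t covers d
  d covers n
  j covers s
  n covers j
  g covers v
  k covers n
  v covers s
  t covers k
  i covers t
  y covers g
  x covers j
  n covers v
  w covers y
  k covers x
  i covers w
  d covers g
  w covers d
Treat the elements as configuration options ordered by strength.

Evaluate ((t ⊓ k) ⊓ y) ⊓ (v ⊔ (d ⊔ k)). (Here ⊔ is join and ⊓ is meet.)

v

t ∧ k = k
k ∧ y = v
d ∨ k = t
v ∨ t = t
v ∧ t = v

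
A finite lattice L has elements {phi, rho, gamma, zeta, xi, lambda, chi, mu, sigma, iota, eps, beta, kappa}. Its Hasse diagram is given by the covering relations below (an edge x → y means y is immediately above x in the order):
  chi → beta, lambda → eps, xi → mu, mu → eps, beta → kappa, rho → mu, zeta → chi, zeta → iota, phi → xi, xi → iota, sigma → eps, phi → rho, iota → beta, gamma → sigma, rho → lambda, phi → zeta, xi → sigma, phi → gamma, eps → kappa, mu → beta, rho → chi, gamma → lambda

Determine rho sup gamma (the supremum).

Common upper bounds of {rho, gamma}: eps, kappa, lambda.
The least among these is lambda.

lambda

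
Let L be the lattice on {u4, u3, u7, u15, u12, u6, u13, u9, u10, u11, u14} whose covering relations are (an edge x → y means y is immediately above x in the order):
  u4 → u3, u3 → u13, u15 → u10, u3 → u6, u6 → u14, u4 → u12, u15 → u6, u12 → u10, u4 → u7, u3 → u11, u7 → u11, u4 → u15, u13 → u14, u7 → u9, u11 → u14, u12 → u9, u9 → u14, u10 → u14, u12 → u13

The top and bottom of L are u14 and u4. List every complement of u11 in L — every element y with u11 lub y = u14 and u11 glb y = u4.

u10, u12, u15

Need y with u11 ∨ y = u14 and u11 ∧ y = u4.
Checking each element gives: u10, u12, u15.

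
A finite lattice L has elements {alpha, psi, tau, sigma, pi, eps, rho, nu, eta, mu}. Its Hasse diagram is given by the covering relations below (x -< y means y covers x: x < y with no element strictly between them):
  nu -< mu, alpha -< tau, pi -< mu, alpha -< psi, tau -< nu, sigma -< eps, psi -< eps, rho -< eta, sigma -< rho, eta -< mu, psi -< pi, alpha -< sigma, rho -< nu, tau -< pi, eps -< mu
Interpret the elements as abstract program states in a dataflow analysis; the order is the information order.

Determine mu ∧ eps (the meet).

eps

Common lower bounds of {mu, eps}: alpha, eps, psi, sigma.
The greatest among these is eps.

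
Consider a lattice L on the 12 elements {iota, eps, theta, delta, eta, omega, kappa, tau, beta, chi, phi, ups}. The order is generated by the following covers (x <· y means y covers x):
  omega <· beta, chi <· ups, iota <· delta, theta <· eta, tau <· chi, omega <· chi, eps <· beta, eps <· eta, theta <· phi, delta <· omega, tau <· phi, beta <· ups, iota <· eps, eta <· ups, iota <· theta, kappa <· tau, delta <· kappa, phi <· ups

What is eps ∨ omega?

Common upper bounds of {eps, omega}: beta, ups.
The least among these is beta.

beta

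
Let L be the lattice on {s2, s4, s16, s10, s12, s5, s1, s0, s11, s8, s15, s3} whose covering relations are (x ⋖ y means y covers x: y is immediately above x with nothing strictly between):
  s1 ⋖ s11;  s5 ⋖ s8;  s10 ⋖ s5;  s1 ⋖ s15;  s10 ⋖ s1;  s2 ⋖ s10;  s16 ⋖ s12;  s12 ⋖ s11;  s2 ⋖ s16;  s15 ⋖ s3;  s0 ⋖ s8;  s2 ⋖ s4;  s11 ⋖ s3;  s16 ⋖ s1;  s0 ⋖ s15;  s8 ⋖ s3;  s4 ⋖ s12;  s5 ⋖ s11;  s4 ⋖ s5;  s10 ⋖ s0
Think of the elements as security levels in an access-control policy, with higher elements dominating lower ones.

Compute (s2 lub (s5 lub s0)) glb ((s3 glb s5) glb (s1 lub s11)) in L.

s5 ∨ s0 = s8
s2 ∨ s8 = s8
s3 ∧ s5 = s5
s1 ∨ s11 = s11
s5 ∧ s11 = s5
s8 ∧ s5 = s5

s5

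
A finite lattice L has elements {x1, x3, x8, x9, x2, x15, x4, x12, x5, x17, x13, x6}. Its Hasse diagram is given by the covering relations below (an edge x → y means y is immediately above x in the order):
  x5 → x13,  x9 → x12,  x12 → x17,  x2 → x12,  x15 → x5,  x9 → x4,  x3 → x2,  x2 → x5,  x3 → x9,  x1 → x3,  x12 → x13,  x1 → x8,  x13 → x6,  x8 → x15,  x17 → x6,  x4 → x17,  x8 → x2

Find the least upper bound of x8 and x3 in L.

Common upper bounds of {x8, x3}: x12, x13, x17, x2, x5, x6.
The least among these is x2.

x2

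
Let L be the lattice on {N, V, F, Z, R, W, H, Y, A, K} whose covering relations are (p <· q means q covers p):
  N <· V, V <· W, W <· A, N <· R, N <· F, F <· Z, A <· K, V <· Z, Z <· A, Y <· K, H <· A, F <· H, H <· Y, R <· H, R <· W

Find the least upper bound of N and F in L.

Common upper bounds of {N, F}: A, F, H, K, Y, Z.
The least among these is F.

F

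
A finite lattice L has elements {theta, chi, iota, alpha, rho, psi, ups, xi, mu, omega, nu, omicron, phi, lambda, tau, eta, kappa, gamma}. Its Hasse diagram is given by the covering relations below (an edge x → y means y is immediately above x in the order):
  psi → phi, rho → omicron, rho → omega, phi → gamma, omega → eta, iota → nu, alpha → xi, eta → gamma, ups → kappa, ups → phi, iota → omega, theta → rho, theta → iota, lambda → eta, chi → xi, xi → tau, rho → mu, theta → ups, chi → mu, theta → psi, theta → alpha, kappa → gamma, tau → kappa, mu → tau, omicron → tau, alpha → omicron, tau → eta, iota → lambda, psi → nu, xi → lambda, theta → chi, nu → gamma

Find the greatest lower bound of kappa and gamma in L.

kappa

Common lower bounds of {kappa, gamma}: alpha, chi, kappa, mu, omicron, rho, tau, theta, ups, xi.
The greatest among these is kappa.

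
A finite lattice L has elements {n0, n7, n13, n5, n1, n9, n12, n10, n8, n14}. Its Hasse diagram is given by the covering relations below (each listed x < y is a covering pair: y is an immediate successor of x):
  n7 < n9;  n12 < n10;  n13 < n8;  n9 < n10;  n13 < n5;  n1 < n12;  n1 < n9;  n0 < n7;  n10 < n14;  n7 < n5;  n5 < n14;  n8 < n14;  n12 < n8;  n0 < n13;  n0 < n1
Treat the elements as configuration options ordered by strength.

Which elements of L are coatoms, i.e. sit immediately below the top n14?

The coatoms are exactly the elements covered by n14: n10, n5, n8.

n10, n5, n8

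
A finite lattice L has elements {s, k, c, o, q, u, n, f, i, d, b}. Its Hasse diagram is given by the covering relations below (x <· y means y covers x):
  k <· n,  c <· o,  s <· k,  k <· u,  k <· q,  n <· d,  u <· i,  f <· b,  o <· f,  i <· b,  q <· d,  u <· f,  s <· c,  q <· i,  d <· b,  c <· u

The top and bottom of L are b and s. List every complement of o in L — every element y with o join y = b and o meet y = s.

Need y with o ∨ y = b and o ∧ y = s.
Checking each element gives: d, n, q.

d, n, q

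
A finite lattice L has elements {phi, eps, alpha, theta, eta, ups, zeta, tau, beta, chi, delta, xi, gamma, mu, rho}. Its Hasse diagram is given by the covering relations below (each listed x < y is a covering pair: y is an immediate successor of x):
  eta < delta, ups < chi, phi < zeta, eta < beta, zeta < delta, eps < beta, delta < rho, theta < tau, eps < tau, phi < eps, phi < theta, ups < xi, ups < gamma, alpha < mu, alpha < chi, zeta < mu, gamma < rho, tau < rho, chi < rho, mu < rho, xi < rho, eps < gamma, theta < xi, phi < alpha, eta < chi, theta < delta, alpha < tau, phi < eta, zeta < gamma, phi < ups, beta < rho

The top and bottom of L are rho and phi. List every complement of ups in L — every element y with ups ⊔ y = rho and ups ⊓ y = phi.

Need y with ups ∨ y = rho and ups ∧ y = phi.
Checking each element gives: beta, delta, mu, tau.

beta, delta, mu, tau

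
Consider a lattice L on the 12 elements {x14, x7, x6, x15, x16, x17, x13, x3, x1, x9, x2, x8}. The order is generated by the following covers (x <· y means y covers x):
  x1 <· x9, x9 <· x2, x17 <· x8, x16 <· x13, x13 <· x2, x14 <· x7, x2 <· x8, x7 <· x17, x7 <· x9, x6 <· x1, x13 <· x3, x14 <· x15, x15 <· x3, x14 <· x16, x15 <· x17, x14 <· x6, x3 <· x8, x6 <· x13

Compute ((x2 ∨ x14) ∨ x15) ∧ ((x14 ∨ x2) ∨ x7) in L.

x2

x2 ∨ x14 = x2
x2 ∨ x15 = x8
x14 ∨ x2 = x2
x2 ∨ x7 = x2
x8 ∧ x2 = x2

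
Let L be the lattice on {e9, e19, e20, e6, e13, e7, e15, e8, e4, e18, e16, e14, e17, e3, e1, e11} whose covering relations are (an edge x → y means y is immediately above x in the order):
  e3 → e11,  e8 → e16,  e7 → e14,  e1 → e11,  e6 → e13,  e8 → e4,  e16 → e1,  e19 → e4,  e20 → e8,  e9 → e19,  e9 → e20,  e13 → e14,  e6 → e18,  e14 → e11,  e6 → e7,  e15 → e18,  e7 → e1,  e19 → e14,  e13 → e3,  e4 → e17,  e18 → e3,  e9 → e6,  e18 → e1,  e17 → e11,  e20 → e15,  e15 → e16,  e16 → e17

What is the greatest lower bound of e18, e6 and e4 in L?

Common lower bounds of {e18, e6, e4}: e9.
The greatest among these is e9.

e9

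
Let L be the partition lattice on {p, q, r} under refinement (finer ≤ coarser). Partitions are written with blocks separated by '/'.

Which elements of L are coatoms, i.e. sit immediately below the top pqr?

The coatoms are exactly the elements covered by pqr: p/qr, pq/r, pr/q.

p/qr, pq/r, pr/q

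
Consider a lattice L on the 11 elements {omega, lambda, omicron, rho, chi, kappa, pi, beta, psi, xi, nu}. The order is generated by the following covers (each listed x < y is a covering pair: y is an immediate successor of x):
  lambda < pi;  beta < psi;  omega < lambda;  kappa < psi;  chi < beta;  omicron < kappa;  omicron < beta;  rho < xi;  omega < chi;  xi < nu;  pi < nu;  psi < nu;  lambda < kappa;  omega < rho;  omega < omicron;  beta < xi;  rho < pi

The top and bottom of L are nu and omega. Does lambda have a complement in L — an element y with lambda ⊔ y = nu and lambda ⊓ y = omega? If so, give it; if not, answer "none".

Need y with lambda ∨ y = nu and lambda ∧ y = omega.
Checking each element gives: xi.

xi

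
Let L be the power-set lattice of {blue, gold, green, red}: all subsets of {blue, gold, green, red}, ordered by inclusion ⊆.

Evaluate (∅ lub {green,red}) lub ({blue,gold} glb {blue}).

{blue,green,red}

∅ ∨ {green,red} = {green,red}
{blue,gold} ∧ {blue} = {blue}
{green,red} ∨ {blue} = {blue,green,red}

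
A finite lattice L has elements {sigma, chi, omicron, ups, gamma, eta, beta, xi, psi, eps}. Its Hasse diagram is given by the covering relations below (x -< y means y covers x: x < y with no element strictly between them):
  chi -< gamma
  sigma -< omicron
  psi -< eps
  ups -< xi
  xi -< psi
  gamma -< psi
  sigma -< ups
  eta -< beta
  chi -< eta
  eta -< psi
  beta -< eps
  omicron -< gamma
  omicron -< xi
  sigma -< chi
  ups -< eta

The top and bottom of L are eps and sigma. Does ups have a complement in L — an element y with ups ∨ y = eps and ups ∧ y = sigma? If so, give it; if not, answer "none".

none

For every candidate y, either ups ∨ y ≠ eps or ups ∧ y ≠ sigma; no complement exists.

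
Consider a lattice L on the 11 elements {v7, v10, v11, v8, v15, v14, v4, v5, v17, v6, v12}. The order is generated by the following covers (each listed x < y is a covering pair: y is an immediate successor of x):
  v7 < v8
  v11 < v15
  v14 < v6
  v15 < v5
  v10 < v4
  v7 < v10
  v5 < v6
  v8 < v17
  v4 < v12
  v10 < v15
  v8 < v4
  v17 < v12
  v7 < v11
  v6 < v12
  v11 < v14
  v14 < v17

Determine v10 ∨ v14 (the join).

Common upper bounds of {v10, v14}: v12, v6.
The least among these is v6.

v6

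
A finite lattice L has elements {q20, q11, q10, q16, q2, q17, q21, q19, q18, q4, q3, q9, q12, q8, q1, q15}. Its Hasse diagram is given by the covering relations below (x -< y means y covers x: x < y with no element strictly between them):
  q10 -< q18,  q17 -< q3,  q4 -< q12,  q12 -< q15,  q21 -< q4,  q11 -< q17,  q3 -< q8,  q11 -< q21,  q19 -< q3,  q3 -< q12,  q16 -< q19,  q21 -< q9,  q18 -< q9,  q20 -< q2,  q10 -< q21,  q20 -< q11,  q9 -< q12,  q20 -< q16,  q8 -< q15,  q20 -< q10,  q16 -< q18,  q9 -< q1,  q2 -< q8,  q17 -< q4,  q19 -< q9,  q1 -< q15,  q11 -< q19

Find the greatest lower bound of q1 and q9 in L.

Common lower bounds of {q1, q9}: q10, q11, q16, q18, q19, q20, q21, q9.
The greatest among these is q9.

q9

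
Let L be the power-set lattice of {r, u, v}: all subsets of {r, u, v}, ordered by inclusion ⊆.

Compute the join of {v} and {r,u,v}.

{r,u,v}

Common upper bounds of {{v}, {r,u,v}}: {r,u,v}.
The least among these is {r,u,v}.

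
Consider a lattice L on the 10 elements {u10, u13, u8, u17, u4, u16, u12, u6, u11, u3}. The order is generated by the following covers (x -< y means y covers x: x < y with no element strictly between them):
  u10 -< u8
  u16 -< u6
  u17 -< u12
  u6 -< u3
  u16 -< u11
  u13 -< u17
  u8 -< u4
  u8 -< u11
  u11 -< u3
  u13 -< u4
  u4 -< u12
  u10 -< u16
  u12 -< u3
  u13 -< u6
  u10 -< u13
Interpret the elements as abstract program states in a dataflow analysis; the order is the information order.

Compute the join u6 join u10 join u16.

u6

Common upper bounds of {u6, u10, u16}: u3, u6.
The least among these is u6.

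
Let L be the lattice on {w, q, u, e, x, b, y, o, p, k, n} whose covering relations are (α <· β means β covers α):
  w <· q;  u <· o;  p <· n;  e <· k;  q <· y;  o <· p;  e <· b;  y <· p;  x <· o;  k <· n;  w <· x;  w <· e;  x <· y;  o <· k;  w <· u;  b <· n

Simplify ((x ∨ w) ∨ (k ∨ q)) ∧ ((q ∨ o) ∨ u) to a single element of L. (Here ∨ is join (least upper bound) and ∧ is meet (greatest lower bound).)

p

x ∨ w = x
k ∨ q = n
x ∨ n = n
q ∨ o = p
p ∨ u = p
n ∧ p = p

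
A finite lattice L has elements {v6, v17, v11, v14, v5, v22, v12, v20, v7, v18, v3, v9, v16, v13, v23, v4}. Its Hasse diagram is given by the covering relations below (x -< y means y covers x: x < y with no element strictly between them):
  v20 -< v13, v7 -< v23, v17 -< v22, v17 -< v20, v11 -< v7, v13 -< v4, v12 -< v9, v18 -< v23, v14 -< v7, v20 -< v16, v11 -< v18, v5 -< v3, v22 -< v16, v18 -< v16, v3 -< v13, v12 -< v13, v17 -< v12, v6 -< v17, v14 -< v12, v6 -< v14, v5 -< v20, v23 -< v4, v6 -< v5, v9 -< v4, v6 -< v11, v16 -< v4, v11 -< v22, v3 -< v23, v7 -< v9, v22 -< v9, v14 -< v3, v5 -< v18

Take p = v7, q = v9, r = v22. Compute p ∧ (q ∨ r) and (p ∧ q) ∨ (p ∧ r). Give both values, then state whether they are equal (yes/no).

v7; v7; yes

q ∨ r = v9, so p ∧ (q ∨ r) = v7 ∧ v9 = v7.
p ∧ q = v7 and p ∧ r = v11, so (p ∧ q) ∨ (p ∧ r) = v7 ∨ v11 = v7.
Equal: yes.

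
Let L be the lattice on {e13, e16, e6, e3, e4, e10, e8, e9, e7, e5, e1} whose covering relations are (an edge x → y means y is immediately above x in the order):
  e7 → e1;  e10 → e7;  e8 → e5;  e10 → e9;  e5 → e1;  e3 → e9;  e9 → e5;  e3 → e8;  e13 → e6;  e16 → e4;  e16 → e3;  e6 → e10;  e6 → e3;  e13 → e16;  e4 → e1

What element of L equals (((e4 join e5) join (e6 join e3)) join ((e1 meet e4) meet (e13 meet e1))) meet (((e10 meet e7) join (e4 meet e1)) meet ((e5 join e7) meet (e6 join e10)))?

e10

e4 ∨ e5 = e1
e6 ∨ e3 = e3
e1 ∨ e3 = e1
e1 ∧ e4 = e4
e13 ∧ e1 = e13
e4 ∧ e13 = e13
e1 ∨ e13 = e1
e10 ∧ e7 = e10
e4 ∧ e1 = e4
e10 ∨ e4 = e1
e5 ∨ e7 = e1
e6 ∨ e10 = e10
e1 ∧ e10 = e10
e1 ∧ e10 = e10
e1 ∧ e10 = e10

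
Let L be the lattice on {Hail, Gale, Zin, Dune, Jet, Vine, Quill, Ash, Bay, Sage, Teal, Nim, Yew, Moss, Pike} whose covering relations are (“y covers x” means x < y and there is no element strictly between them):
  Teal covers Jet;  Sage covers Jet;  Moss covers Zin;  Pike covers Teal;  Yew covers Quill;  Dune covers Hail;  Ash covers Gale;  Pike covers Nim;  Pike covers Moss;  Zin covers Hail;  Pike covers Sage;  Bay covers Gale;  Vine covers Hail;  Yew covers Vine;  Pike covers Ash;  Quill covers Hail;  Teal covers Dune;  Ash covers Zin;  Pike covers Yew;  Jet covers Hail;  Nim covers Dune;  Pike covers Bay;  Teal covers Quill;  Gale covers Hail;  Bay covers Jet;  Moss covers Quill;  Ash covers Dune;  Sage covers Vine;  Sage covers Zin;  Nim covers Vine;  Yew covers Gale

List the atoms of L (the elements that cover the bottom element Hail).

The atoms are exactly the elements that cover Hail: Dune, Gale, Jet, Quill, Vine, Zin.

Dune, Gale, Jet, Quill, Vine, Zin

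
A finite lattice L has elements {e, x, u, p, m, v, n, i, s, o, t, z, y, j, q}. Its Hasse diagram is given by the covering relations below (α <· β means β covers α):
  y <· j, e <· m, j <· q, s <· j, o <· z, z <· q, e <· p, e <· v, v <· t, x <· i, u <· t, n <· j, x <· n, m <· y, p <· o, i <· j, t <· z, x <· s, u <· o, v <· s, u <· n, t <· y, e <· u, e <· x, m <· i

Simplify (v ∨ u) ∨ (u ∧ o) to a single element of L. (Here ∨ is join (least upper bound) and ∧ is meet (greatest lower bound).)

t

v ∨ u = t
u ∧ o = u
t ∨ u = t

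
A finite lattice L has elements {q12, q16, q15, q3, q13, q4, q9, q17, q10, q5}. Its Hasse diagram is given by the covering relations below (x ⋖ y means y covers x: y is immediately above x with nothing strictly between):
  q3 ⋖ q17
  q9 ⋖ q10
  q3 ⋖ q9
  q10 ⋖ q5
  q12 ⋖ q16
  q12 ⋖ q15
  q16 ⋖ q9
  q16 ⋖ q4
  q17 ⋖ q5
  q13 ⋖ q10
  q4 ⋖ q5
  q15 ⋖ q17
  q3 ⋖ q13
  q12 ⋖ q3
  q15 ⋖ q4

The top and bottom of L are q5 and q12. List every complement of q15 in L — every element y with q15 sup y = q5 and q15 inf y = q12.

Need y with q15 ∨ y = q5 and q15 ∧ y = q12.
Checking each element gives: q10, q13, q9.

q10, q13, q9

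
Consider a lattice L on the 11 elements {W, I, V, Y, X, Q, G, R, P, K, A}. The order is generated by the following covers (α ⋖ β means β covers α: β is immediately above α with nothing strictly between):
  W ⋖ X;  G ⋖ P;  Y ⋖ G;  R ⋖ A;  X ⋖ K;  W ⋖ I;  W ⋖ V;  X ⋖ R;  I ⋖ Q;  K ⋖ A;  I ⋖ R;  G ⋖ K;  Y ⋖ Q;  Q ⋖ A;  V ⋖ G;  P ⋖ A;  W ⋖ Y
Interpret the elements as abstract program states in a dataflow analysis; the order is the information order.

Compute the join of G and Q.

Common upper bounds of {G, Q}: A.
The least among these is A.

A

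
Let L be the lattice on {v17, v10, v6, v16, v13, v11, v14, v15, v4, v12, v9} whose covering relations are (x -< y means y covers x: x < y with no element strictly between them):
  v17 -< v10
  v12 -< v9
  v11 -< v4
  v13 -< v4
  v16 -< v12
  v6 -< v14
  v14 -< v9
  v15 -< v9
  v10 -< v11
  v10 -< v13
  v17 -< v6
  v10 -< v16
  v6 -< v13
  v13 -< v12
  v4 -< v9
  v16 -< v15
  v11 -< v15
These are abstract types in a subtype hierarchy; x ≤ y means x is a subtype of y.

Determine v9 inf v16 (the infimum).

Common lower bounds of {v9, v16}: v10, v16, v17.
The greatest among these is v16.

v16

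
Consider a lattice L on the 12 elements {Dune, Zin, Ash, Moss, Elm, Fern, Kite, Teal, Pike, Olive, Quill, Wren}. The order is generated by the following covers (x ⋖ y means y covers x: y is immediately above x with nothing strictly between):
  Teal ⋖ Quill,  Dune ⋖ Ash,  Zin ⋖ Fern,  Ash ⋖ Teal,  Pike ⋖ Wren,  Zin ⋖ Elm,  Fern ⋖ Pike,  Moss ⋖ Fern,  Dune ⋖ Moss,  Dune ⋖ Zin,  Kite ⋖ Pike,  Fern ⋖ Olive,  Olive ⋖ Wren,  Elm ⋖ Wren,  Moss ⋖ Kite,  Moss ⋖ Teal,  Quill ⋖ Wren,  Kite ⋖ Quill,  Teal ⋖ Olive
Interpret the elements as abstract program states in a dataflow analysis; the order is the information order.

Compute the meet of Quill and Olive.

Common lower bounds of {Quill, Olive}: Ash, Dune, Moss, Teal.
The greatest among these is Teal.

Teal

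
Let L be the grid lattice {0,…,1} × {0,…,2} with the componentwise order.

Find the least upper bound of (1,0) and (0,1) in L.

(1,1)

Common upper bounds of {(1,0), (0,1)}: (1,1), (1,2).
The least among these is (1,1).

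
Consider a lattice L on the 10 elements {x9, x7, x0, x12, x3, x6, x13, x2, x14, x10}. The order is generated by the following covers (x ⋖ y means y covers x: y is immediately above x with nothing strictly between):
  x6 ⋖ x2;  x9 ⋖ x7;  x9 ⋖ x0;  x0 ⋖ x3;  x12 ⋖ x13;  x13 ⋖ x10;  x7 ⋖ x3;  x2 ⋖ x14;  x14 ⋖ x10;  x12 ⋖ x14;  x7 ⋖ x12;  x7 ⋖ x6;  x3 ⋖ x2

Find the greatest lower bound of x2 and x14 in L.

x2

Common lower bounds of {x2, x14}: x0, x2, x3, x6, x7, x9.
The greatest among these is x2.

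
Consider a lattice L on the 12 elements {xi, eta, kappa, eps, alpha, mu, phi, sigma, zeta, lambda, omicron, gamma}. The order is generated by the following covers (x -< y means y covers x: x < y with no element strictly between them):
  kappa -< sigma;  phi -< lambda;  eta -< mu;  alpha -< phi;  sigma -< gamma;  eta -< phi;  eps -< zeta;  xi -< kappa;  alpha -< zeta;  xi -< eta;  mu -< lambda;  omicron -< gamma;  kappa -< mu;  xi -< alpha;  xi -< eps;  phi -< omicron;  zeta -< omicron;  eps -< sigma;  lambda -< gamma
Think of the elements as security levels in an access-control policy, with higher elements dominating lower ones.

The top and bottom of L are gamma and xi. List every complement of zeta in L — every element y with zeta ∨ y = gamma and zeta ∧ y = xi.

kappa, mu

Need y with zeta ∨ y = gamma and zeta ∧ y = xi.
Checking each element gives: kappa, mu.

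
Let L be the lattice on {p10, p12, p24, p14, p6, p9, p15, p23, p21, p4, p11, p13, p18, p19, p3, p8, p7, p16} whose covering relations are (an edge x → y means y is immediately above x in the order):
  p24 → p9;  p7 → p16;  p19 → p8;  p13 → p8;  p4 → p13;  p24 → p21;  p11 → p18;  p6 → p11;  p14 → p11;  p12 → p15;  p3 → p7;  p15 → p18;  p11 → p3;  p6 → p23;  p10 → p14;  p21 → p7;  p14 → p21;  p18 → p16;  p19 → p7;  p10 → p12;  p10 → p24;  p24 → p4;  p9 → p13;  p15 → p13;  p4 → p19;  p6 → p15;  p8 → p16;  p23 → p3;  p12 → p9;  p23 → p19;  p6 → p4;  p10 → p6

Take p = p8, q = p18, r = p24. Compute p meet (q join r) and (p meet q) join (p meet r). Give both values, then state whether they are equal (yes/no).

p8; p13; no

q join r = p16, so p meet (q join r) = p8 meet p16 = p8.
p meet q = p15 and p meet r = p24, so (p meet q) join (p meet r) = p15 join p24 = p13.
Equal: no.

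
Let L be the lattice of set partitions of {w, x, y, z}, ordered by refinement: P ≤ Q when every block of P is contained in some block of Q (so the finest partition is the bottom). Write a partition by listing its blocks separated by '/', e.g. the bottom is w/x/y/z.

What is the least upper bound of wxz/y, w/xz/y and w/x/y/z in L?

wxz/y

The join of wxz/y, w/xz/y, w/x/y/z merges any blocks that overlap across the partitions, giving wxz/y.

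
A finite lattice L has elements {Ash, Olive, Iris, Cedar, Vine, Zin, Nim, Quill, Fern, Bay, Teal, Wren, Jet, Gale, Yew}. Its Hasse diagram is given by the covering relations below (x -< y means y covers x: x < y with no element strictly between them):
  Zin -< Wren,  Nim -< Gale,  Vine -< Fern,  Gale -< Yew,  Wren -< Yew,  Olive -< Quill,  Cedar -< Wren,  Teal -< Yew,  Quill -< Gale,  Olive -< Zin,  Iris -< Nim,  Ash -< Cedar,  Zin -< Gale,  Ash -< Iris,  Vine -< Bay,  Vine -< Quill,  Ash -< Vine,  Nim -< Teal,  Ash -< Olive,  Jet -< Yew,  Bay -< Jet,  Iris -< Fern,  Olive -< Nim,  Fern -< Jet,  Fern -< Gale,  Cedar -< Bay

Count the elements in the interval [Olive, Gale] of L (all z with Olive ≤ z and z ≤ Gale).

The interval [Olive, Gale] = {Gale, Nim, Olive, Quill, Zin}, which has 5 elements.

5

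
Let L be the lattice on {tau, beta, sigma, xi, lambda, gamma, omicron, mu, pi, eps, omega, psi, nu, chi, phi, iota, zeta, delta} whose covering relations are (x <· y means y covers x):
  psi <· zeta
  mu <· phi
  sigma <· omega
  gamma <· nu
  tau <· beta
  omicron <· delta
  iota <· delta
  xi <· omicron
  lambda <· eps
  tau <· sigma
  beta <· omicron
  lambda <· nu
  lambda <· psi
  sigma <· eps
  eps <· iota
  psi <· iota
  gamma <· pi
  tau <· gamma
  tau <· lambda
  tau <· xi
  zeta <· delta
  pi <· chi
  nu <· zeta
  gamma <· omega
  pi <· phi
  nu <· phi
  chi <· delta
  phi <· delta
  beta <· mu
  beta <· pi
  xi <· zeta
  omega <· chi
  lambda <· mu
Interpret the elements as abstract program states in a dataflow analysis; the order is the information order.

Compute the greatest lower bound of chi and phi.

Common lower bounds of {chi, phi}: beta, gamma, pi, tau.
The greatest among these is pi.

pi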